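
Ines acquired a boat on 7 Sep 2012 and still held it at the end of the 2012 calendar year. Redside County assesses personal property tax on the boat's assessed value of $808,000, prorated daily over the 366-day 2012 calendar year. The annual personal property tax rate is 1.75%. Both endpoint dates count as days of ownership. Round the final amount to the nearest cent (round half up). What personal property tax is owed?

$4,481.53

Days held (7 Sep – 31 Dec 2012): 116 out of 366
Tax = $808,000 × 1.75% × 116/366 = $4,481.5301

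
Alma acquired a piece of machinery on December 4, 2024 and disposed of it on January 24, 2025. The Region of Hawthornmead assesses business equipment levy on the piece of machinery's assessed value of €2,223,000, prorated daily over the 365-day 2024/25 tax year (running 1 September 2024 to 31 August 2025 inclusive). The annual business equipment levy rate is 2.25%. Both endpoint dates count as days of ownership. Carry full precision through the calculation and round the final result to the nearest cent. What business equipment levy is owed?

Days held (December 4, 2024 – January 24, 2025): 52 out of 365
Tax = €2,223,000 × 2.25% × 52/365 = €7,125.7808

€7,125.78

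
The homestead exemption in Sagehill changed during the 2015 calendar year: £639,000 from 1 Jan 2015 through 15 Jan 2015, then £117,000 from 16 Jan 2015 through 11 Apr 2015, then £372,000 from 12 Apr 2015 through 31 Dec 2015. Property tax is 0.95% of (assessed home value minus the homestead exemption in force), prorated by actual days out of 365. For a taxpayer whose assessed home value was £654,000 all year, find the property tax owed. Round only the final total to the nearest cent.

£3,145.54

1 Jan – 15 Jan 2015: 15 days, exemption £639,000 → (£654,000 − £639,000) × 0.95% × 15/365 = £5.8562
16 Jan – 11 Apr 2015: 86 days, exemption £117,000 → (£654,000 − £117,000) × 0.95% × 86/365 = £1,201.9973
12 Apr – 31 Dec 2015: 264 days, exemption £372,000 → (£654,000 − £372,000) × 0.95% × 264/365 = £1,937.6877
Total = £3,145.5411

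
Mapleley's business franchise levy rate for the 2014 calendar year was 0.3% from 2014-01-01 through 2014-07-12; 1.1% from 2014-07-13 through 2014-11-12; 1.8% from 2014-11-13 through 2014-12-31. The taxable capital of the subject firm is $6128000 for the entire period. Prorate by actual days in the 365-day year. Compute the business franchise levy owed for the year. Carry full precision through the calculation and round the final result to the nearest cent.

$47244.36

2014-01-01 to 2014-07-12: 193 days at 0.3% → $6128000 × 0.3% × 193/365 = $9720.8548
2014-07-13 to 2014-11-12: 123 days at 1.1% → $6128000 × 1.1% × 123/365 = $22715.5726
2014-11-13 to 2014-12-31: 49 days at 1.8% → $6128000 × 1.8% × 49/365 = $14807.9342
Total = $47244.3616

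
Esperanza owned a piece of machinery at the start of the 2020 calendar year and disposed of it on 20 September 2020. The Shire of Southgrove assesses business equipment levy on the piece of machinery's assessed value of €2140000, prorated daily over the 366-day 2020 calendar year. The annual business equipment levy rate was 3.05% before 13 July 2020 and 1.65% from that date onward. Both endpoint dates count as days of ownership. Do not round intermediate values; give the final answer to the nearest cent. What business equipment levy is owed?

€41349.95

1 January – 12 July 2020: 194 days at 3.05% → €2140000 × 3.05% × 194/366 = €34596.6667
13 July – 20 September 2020: 70 days at 1.65% → €2140000 × 1.65% × 70/366 = €6753.2787
Total = €41349.9454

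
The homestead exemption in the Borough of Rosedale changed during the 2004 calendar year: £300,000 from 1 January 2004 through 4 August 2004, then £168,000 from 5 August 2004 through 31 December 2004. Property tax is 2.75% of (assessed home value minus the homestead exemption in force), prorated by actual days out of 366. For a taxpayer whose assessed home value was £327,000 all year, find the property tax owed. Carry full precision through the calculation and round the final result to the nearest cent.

1 January – 4 August 2004: 217 days, exemption £300,000 → (£327,000 − £300,000) × 2.75% × 217/366 = £440.2254
5 August – 31 December 2004: 149 days, exemption £168,000 → (£327,000 − £168,000) × 2.75% × 149/366 = £1,780.0615
Total = £2,220.2869

£2,220.29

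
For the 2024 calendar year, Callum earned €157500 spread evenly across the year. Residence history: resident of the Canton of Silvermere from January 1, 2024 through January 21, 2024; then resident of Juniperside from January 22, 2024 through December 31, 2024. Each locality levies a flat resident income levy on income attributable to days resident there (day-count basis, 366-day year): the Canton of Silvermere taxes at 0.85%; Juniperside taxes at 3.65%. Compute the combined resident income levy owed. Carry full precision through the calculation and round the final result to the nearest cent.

€5495.72

The Canton of Silvermere, January 1 – January 21, 2024: 21 days → €157500 × 0.85% × 21/366 = €76.8135
Juniperside, January 22 – December 31, 2024: 345 days → €157500 × 3.65% × 345/366 = €5418.9037
Total = €5495.7172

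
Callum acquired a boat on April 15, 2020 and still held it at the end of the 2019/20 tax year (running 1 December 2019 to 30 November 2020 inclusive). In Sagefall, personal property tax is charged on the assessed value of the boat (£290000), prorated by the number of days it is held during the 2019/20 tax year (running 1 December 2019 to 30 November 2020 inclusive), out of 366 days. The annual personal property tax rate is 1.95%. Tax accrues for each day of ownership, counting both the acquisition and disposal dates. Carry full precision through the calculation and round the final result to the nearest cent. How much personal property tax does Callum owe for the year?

£3553.69

Days held (April 15 – November 30, 2020): 230 out of 366
Tax = £290000 × 1.95% × 230/366 = £3553.6885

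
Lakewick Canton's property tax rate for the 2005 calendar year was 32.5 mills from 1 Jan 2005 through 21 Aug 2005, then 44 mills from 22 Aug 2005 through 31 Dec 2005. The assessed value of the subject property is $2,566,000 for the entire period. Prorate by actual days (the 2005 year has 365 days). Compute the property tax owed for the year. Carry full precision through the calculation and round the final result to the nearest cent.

1 Jan – 21 Aug 2005: 233 days at 32.5 mills → $2,566,000 × 3.25% × 233/365 = $53,235.7123
22 Aug – 31 Dec 2005: 132 days at 44 mills → $2,566,000 × 4.4% × 132/365 = $40,831.0356
Total = $94,066.7479

$94,066.75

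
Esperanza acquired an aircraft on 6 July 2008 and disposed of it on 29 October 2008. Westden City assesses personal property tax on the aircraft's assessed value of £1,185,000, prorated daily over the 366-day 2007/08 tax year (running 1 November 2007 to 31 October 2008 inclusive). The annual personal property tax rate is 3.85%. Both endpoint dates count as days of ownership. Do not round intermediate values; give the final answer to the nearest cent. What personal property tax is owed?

Days held (6 July – 29 October 2008): 116 out of 366
Tax = £1,185,000 × 3.85% × 116/366 = £14,459.5902

£14,459.59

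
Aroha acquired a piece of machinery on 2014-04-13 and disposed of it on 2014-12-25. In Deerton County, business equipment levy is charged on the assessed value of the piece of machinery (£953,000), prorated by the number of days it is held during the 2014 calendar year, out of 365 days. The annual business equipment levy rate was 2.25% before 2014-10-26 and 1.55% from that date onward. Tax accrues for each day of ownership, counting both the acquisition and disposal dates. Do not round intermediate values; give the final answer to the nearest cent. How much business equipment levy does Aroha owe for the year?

2014-04-13 to 2014-10-25: 196 days at 2.25% → £953,000 × 2.25% × 196/365 = £11,514.3288
2014-10-26 to 2014-12-25: 61 days at 1.55% → £953,000 × 1.55% × 61/365 = £2,468.6616
Total = £13,982.9904

£13,982.99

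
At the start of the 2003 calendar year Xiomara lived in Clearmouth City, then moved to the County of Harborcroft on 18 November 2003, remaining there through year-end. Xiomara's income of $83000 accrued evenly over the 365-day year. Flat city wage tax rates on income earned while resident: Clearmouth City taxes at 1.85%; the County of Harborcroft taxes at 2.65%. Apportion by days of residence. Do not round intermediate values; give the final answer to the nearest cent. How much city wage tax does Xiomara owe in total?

Clearmouth City, 1 January – 17 November 2003: 321 days → $83000 × 1.85% × 321/365 = $1350.3986
The County of Harborcroft, 18 November – 31 December 2003: 44 days → $83000 × 2.65% × 44/365 = $265.1452
Total = $1615.5438

$1615.54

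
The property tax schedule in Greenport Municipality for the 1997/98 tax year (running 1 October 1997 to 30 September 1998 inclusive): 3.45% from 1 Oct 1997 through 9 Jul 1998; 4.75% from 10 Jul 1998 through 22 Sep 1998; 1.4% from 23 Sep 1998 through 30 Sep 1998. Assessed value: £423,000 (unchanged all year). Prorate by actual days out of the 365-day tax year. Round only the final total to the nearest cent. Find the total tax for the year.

£15,533.37

1 Oct 1997 – 9 Jul 1998: 282 days at 3.45% → £423,000 × 3.45% × 282/365 = £11,274.9781
10 Jul – 22 Sep 1998: 75 days at 4.75% → £423,000 × 4.75% × 75/365 = £4,128.5959
23 Sep – 30 Sep 1998: 8 days at 1.4% → £423,000 × 1.4% × 8/365 = £129.7973
Total = £15,533.3712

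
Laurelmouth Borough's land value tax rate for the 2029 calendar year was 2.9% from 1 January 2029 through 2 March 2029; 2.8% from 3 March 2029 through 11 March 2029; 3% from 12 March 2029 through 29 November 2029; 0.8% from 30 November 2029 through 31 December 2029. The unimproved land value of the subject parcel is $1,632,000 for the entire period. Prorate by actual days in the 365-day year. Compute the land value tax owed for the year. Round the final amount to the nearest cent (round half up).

$45,459.02

1 January – 2 March 2029: 61 days at 2.9% → $1,632,000 × 2.9% × 61/365 = $7,909.6110
3 March – 11 March 2029: 9 days at 2.8% → $1,632,000 × 2.8% × 9/365 = $1,126.7507
12 March – 29 November 2029: 263 days at 3% → $1,632,000 × 3% × 263/365 = $35,278.0274
30 November – 31 December 2029: 32 days at 0.8% → $1,632,000 × 0.8% × 32/365 = $1,144.6356
Total = $45,459.0247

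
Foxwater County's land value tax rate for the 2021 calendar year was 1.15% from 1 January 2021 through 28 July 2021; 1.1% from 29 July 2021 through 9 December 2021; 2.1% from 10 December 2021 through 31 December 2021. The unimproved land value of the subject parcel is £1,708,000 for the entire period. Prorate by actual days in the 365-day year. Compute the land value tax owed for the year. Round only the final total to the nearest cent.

£20,306.48

1 January – 28 July 2021: 209 days at 1.15% → £1,708,000 × 1.15% × 209/365 = £11,247.0630
29 July – 9 December 2021: 134 days at 1.1% → £1,708,000 × 1.1% × 134/365 = £6,897.5123
10 December – 31 December 2021: 22 days at 2.1% → £1,708,000 × 2.1% × 22/365 = £2,161.9068
Total = £20,306.4822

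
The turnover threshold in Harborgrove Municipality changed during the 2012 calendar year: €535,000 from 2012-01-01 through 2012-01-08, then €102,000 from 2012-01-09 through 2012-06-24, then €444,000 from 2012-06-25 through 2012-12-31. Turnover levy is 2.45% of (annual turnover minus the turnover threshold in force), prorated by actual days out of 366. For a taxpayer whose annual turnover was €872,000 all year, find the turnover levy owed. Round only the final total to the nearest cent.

2012-01-01 to 2012-01-08: 8 days, exemption €535,000 → (€872,000 − €535,000) × 2.45% × 8/366 = €180.4699
2012-01-09 to 2012-06-24: 168 days, exemption €102,000 → (€872,000 − €102,000) × 2.45% × 168/366 = €8,659.3443
2012-06-25 to 2012-12-31: 190 days, exemption €444,000 → (€872,000 − €444,000) × 2.45% × 190/366 = €5,443.5519
Total = €14,283.3661

€14,283.37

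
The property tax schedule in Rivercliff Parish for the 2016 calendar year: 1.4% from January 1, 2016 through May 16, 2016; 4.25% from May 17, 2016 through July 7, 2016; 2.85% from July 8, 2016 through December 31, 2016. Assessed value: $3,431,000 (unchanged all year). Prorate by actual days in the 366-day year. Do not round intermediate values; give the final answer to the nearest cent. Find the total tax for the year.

January 1 – May 16, 2016: 137 days at 1.4% → $3,431,000 × 1.4% × 137/366 = $17,979.9399
May 17 – July 7, 2016: 52 days at 4.25% → $3,431,000 × 4.25% × 52/366 = $20,717.2404
July 8 – December 31, 2016: 177 days at 2.85% → $3,431,000 × 2.85% × 177/366 = $47,288.7418
Total = $85,985.9221

$85,985.92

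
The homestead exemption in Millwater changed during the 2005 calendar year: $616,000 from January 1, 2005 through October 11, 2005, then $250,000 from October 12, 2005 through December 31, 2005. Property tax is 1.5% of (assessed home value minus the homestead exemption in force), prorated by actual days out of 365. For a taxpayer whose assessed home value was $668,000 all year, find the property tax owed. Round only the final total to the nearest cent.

January 1 – October 11, 2005: 284 days, exemption $616,000 → ($668,000 − $616,000) × 1.5% × 284/365 = $606.9041
October 12 – December 31, 2005: 81 days, exemption $250,000 → ($668,000 − $250,000) × 1.5% × 81/365 = $1,391.4247
Total = $1,998.3288

$1,998.33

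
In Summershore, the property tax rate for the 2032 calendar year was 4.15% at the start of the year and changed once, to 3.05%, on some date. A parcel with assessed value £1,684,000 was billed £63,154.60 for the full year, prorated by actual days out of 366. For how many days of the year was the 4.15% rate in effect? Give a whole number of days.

Let d = days at the first rate; then 366 − d days at the second rate.
£1,684,000 × [4.15%·d + 3.05%·(366−d)] / 366 = £63,154.60
Solving gives d = 233, so the new rate took effect on August 21, 2032.

233 days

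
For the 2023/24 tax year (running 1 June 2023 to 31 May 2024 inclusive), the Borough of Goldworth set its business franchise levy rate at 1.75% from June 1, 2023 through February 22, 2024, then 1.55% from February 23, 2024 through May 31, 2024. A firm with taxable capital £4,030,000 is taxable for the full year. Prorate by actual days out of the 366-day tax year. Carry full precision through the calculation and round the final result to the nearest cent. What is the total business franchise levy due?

£68,344.84

June 1, 2023 – February 22, 2024: 267 days at 1.75% → £4,030,000 × 1.75% × 267/366 = £51,448.5656
February 23 – May 31, 2024: 99 days at 1.55% → £4,030,000 × 1.55% × 99/366 = £16,896.2705
Total = £68,344.8361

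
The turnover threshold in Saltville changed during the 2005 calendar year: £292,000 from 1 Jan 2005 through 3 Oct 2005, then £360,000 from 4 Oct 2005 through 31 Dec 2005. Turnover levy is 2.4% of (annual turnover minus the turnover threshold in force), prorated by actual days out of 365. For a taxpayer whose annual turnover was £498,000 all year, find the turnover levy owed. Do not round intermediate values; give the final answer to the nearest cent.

£4,546.06

1 Jan – 3 Oct 2005: 276 days, exemption £292,000 → (£498,000 − £292,000) × 2.4% × 276/365 = £3,738.4767
4 Oct – 31 Dec 2005: 89 days, exemption £360,000 → (£498,000 − £360,000) × 2.4% × 89/365 = £807.5836
Total = £4,546.0603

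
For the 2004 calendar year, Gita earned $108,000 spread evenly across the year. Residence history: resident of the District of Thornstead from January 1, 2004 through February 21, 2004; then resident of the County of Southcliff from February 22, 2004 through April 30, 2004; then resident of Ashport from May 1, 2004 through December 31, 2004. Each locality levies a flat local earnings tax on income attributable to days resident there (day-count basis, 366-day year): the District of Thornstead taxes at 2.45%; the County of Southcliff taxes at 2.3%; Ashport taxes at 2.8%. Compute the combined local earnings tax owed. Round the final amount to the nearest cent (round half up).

$2,868.49

The District of Thornstead, January 1 – February 21, 2004: 52 days → $108,000 × 2.45% × 52/366 = $375.9344
The County of Southcliff, February 22 – April 30, 2004: 69 days → $108,000 × 2.3% × 69/366 = $468.2951
Ashport, May 1 – December 31, 2004: 245 days → $108,000 × 2.8% × 245/366 = $2,024.2623
Total = $2,868.4918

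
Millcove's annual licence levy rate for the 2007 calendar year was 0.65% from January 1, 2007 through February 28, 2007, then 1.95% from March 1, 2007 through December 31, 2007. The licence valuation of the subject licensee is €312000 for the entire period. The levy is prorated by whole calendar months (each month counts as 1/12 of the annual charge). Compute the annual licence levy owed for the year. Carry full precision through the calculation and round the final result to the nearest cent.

January 1 – February 28, 2007: 2 months at 0.65% → €312000 × 0.65% × 2/12 = €338.0000
March 1 – December 31, 2007: 10 months at 1.95% → €312000 × 1.95% × 10/12 = €5070.0000
Total = €5408.0000

€5408.00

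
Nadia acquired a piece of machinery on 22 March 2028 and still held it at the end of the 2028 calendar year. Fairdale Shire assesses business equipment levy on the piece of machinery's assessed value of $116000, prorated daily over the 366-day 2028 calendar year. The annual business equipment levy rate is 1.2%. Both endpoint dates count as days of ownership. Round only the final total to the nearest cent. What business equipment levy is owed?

Days held (22 March – 31 December 2028): 285 out of 366
Tax = $116000 × 1.2% × 285/366 = $1083.9344

$1083.93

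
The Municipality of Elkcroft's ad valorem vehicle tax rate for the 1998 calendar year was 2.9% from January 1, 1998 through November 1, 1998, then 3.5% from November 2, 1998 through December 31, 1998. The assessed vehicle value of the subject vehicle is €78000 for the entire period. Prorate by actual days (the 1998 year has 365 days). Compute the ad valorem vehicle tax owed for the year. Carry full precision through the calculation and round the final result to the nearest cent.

€2338.93

January 1 – November 1, 1998: 305 days at 2.9% → €78000 × 2.9% × 305/365 = €1890.1644
November 2 – December 31, 1998: 60 days at 3.5% → €78000 × 3.5% × 60/365 = €448.7671
Total = €2338.9315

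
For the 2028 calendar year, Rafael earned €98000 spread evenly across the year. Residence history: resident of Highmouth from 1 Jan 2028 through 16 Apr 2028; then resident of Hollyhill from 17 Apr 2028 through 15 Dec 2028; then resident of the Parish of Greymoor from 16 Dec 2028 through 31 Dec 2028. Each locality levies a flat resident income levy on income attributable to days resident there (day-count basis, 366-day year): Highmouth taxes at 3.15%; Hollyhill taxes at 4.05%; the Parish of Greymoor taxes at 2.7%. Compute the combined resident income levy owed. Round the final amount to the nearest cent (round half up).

€3653.31

Highmouth, 1 Jan – 16 Apr 2028: 107 days → €98000 × 3.15% × 107/366 = €902.4836
Hollyhill, 17 Apr – 15 Dec 2028: 243 days → €98000 × 4.05% × 243/366 = €2635.1557
The Parish of Greymoor, 16 Dec – 31 Dec 2028: 16 days → €98000 × 2.7% × 16/366 = €115.6721
Total = €3653.3115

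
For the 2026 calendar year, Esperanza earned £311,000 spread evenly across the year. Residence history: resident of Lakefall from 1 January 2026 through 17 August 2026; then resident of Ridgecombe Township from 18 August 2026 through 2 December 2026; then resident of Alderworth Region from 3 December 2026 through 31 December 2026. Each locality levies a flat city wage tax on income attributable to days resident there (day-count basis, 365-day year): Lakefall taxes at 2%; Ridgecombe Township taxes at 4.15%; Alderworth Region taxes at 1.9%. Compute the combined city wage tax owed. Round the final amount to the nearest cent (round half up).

Lakefall, 1 January – 17 August 2026: 229 days → £311,000 × 2% × 229/365 = £3,902.4110
Ridgecombe Township, 18 August – 2 December 2026: 107 days → £311,000 × 4.15% × 107/365 = £3,783.5493
Alderworth Region, 3 December – 31 December 2026: 29 days → £311,000 × 1.9% × 29/365 = £469.4822
Total = £8,155.4425

£8,155.44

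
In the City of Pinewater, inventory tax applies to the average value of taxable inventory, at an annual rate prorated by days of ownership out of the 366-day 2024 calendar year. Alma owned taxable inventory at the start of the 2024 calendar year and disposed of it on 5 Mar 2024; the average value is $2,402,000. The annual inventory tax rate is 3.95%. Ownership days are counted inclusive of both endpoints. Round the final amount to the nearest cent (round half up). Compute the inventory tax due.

$16,850.10

Days held (1 Jan – 5 Mar 2024): 65 out of 366
Tax = $2,402,000 × 3.95% × 65/366 = $16,850.0956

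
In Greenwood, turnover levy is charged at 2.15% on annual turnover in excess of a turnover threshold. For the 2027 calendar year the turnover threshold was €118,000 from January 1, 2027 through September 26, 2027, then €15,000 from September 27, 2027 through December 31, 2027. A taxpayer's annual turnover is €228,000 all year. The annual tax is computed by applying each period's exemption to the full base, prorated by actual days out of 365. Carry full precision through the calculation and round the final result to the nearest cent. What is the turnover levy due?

€2,947.44

January 1 – September 26, 2027: 269 days, exemption €118,000 → (€228,000 − €118,000) × 2.15% × 269/365 = €1,742.9726
September 27 – December 31, 2027: 96 days, exemption €15,000 → (€228,000 − €15,000) × 2.15% × 96/365 = €1,204.4712
Total = €2,947.4438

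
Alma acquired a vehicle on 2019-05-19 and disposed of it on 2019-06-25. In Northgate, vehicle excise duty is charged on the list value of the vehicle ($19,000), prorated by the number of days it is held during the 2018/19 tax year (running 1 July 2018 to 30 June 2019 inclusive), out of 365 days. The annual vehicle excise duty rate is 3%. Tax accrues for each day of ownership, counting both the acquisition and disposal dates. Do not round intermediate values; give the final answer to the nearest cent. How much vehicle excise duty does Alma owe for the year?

$59.34

Days held (2019-05-19 to 2019-06-25): 38 out of 365
Tax = $19,000 × 3% × 38/365 = $59.3425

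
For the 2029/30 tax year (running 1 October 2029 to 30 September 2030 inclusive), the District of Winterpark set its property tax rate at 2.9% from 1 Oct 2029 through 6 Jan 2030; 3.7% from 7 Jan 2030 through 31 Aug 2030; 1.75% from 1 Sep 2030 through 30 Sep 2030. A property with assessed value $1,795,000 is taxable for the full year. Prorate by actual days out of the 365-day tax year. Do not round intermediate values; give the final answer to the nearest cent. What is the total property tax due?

$59,682.52

1 Oct 2029 – 6 Jan 2030: 98 days at 2.9% → $1,795,000 × 2.9% × 98/365 = $13,976.4110
7 Jan – 31 Aug 2030: 237 days at 3.7% → $1,795,000 × 3.7% × 237/365 = $43,124.2603
1 Sep – 30 Sep 2030: 30 days at 1.75% → $1,795,000 × 1.75% × 30/365 = $2,581.8493
Total = $59,682.5205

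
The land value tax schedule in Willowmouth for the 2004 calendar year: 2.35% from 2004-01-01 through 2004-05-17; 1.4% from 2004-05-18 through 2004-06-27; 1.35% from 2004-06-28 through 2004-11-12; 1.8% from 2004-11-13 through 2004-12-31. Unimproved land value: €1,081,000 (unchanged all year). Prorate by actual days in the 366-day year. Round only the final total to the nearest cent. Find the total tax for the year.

2004-01-01 to 2004-05-17: 138 days at 2.35% → €1,081,000 × 2.35% × 138/366 = €9,578.3689
2004-05-18 to 2004-06-27: 41 days at 1.4% → €1,081,000 × 1.4% × 41/366 = €1,695.3388
2004-06-28 to 2004-11-12: 138 days at 1.35% → €1,081,000 × 1.35% × 138/366 = €5,502.4672
2004-11-13 to 2004-12-31: 49 days at 1.8% → €1,081,000 × 1.8% × 49/366 = €2,605.0328
Total = €19,381.2077

€19,381.21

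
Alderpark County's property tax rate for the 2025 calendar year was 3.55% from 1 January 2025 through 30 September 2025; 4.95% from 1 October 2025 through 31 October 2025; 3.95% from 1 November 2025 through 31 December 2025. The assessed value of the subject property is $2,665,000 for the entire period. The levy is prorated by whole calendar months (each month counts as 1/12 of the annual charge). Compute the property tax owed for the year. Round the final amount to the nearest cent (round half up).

$99,493.33

1 January – 30 September 2025: 9 months at 3.55% → $2,665,000 × 3.55% × 9/12 = $70,955.6250
1 October – 31 October 2025: 1 month at 4.95% → $2,665,000 × 4.95% × 1/12 = $10,993.1250
1 November – 31 December 2025: 2 months at 3.95% → $2,665,000 × 3.95% × 2/12 = $17,544.5833
Total = $99,493.3333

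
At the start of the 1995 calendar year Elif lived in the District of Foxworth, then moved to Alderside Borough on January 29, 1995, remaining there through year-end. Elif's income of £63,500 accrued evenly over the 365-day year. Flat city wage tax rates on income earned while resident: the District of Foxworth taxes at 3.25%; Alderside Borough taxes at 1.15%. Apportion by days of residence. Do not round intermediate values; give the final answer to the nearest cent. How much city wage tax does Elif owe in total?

The District of Foxworth, January 1 – January 28, 1995: 28 days → £63,500 × 3.25% × 28/365 = £158.3151
Alderside Borough, January 29 – December 31, 1995: 337 days → £63,500 × 1.15% × 337/365 = £674.2308
Total = £832.5459

£832.55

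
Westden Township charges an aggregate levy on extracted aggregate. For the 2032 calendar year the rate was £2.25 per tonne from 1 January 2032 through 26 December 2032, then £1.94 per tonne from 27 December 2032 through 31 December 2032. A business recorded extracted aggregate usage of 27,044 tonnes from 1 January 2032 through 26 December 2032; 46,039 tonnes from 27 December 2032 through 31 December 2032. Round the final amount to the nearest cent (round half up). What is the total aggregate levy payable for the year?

£150,164.66

1 January – 26 December 2032: 27,044 tonnes at £2.25/tonne → £60,849.00
27 December – 31 December 2032: 46,039 tonnes at £1.94/tonne → £89,315.66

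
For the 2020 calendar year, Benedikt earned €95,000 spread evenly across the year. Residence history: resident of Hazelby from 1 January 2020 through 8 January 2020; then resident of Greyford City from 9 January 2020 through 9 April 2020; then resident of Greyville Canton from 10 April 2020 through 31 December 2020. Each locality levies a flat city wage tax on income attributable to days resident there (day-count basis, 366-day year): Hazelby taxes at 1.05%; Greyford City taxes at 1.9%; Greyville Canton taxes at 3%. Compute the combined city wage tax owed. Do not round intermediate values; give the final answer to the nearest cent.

Hazelby, 1 January – 8 January 2020: 8 days → €95,000 × 1.05% × 8/366 = €21.8033
Greyford City, 9 January – 9 April 2020: 92 days → €95,000 × 1.9% × 92/366 = €453.7158
Greyville Canton, 10 April – 31 December 2020: 266 days → €95,000 × 3% × 266/366 = €2,071.3115
Total = €2,546.8306

€2,546.83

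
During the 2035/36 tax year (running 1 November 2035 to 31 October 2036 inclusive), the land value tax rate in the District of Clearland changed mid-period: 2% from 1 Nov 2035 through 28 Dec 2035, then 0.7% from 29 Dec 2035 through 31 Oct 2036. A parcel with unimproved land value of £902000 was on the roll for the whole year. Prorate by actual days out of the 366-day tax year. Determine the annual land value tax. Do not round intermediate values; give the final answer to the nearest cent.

1 Nov – 28 Dec 2035: 58 days at 2% → £902000 × 2% × 58/366 = £2858.7978
29 Dec 2035 – 31 Oct 2036: 308 days at 0.7% → £902000 × 0.7% × 308/366 = £5313.4208
Total = £8172.2186

£8172.22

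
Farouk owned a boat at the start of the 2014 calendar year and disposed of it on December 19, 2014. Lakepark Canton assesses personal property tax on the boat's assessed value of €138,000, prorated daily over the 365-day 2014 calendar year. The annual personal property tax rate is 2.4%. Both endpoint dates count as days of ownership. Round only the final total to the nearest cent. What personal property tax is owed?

€3,203.11

Days held (January 1 – December 19, 2014): 353 out of 365
Tax = €138,000 × 2.4% × 353/365 = €3,203.1123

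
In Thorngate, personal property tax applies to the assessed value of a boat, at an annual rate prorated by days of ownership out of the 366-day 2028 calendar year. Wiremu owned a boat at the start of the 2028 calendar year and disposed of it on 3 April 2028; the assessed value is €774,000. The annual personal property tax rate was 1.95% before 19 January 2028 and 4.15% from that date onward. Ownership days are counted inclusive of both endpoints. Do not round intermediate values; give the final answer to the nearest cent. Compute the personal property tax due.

€7,412.21

1 January – 18 January 2028: 18 days at 1.95% → €774,000 × 1.95% × 18/366 = €742.2787
19 January – 3 April 2028: 76 days at 4.15% → €774,000 × 4.15% × 76/366 = €6,669.9344
Total = €7,412.2131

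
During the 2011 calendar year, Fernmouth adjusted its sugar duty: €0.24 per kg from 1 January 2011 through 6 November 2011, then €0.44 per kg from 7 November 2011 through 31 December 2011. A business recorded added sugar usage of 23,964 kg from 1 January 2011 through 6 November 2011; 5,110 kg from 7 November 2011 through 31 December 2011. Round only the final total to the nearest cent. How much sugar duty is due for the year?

€7,999.76

1 January – 6 November 2011: 23,964 kg at €0.24/kg → €5,751.36
7 November – 31 December 2011: 5,110 kg at €0.44/kg → €2,248.40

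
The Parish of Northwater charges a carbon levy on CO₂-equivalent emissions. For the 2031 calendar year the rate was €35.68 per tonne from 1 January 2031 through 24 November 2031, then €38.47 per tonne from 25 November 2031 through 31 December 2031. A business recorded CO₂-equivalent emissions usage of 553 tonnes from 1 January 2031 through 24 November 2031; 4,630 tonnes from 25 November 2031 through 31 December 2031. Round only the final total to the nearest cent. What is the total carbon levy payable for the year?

€197847.14

1 January – 24 November 2031: 553 tonnes at €35.68/tonne → €19731.04
25 November – 31 December 2031: 4,630 tonnes at €38.47/tonne → €178116.10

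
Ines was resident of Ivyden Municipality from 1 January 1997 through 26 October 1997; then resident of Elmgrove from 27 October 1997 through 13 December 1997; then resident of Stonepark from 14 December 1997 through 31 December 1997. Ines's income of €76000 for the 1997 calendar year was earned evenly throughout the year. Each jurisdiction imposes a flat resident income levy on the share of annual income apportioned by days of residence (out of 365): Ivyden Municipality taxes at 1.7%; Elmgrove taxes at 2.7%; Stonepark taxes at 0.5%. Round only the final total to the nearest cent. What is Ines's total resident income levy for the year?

Ivyden Municipality, 1 January – 26 October 1997: 299 days → €76000 × 1.7% × 299/365 = €1058.3781
Elmgrove, 27 October – 13 December 1997: 48 days → €76000 × 2.7% × 48/365 = €269.8521
Stonepark, 14 December – 31 December 1997: 18 days → €76000 × 0.5% × 18/365 = €18.7397
Total = €1346.9699

€1346.97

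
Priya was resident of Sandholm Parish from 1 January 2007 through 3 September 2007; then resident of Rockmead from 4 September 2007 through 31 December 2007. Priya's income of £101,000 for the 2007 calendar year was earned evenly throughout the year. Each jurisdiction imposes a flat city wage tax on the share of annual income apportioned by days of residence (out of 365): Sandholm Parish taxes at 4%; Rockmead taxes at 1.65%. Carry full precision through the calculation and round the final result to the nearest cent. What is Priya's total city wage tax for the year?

Sandholm Parish, 1 January – 3 September 2007: 246 days → £101,000 × 4% × 246/365 = £2,722.8493
Rockmead, 4 September – 31 December 2007: 119 days → £101,000 × 1.65% × 119/365 = £543.3247
Total = £3,266.1740

£3,266.17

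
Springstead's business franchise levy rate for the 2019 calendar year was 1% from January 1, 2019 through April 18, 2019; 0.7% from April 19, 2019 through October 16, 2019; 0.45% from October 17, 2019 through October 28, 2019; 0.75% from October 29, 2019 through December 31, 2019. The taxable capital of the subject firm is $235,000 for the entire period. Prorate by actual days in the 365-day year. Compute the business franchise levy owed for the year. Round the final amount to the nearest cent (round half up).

January 1 – April 18, 2019: 108 days at 1% → $235,000 × 1% × 108/365 = $695.3425
April 19 – October 16, 2019: 181 days at 0.7% → $235,000 × 0.7% × 181/365 = $815.7397
October 17 – October 28, 2019: 12 days at 0.45% → $235,000 × 0.45% × 12/365 = $34.7671
October 29 – December 31, 2019: 64 days at 0.75% → $235,000 × 0.75% × 64/365 = $309.0411
Total = $1,854.8904

$1,854.89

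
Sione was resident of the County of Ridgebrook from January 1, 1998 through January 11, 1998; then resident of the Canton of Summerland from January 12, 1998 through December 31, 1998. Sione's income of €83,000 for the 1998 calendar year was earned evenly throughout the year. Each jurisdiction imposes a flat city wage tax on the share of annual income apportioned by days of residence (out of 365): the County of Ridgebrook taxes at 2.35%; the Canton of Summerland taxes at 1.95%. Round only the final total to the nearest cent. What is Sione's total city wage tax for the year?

The County of Ridgebrook, January 1 – January 11, 1998: 11 days → €83,000 × 2.35% × 11/365 = €58.7822
The Canton of Summerland, January 12 – December 31, 1998: 354 days → €83,000 × 1.95% × 354/365 = €1,569.7233
Total = €1,628.5055

€1,628.51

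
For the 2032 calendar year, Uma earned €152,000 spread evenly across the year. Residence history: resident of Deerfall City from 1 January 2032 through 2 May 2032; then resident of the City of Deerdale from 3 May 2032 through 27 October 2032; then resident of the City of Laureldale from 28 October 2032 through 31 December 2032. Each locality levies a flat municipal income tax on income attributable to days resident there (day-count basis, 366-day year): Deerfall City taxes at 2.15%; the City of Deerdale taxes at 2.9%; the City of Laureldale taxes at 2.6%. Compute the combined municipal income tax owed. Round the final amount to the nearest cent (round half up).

€3,943.90

Deerfall City, 1 January – 2 May 2032: 123 days → €152,000 × 2.15% × 123/366 = €1,098.2623
The City of Deerdale, 3 May – 27 October 2032: 178 days → €152,000 × 2.9% × 178/366 = €2,143.7814
The City of Laureldale, 28 October – 31 December 2032: 65 days → €152,000 × 2.6% × 65/366 = €701.8579
Total = €3,943.9016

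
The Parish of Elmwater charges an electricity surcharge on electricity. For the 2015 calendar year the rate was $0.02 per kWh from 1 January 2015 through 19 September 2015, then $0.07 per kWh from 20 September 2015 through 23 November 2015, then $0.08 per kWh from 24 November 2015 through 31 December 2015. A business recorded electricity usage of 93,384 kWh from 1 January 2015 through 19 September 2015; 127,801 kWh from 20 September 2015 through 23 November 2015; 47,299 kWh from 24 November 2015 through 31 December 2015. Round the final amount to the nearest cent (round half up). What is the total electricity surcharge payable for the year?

$14597.67

1 January – 19 September 2015: 93,384 kWh at $0.02/kWh → $1867.68
20 September – 23 November 2015: 127,801 kWh at $0.07/kWh → $8946.07
24 November – 31 December 2015: 47,299 kWh at $0.08/kWh → $3783.92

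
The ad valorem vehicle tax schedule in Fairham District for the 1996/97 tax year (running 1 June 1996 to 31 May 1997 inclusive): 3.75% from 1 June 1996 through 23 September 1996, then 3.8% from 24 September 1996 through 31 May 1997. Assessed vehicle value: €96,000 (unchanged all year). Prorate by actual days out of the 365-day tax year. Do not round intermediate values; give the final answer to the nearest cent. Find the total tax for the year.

1 June – 23 September 1996: 115 days at 3.75% → €96,000 × 3.75% × 115/365 = €1,134.2466
24 September 1996 – 31 May 1997: 250 days at 3.8% → €96,000 × 3.8% × 250/365 = €2,498.6301
Total = €3,632.8767

€3,632.88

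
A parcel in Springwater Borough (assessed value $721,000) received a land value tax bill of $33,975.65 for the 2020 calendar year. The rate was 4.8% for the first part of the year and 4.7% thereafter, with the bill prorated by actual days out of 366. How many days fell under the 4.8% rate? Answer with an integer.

Let d = days at the first rate; then 366 − d days at the second rate.
$721,000 × [4.8%·d + 4.7%·(366−d)] / 366 = $33,975.65
Solving gives d = 45, so the new rate took effect on 15 Feb 2020.

45 days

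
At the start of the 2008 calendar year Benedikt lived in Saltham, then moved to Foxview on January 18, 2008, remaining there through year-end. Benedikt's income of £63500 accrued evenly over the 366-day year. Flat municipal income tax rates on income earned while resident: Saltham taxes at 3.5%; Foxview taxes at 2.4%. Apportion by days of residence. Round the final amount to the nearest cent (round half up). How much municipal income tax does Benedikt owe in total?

Saltham, January 1 – January 17, 2008: 17 days → £63500 × 3.5% × 17/366 = £103.2309
Foxview, January 18 – December 31, 2008: 349 days → £63500 × 2.4% × 349/366 = £1453.2131
Total = £1556.4440

£1556.44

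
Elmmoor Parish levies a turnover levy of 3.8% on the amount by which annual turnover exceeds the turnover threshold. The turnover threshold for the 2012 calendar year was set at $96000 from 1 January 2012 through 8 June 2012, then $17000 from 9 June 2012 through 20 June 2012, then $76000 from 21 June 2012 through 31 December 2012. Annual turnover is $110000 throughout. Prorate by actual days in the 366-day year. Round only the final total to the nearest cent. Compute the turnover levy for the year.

1 January – 8 June 2012: 160 days, exemption $96000 → ($110000 − $96000) × 3.8% × 160/366 = $232.5683
9 June – 20 June 2012: 12 days, exemption $17000 → ($110000 − $17000) × 3.8% × 12/366 = $115.8689
21 June – 31 December 2012: 194 days, exemption $76000 → ($110000 − $76000) × 3.8% × 194/366 = $684.8306
Total = $1033.2678

$1033.27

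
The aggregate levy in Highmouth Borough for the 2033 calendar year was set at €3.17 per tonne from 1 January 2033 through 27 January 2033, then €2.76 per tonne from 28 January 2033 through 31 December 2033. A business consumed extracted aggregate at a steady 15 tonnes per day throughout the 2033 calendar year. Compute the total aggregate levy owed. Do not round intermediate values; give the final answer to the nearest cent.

1 January – 27 January 2033: 27 days × 15 tonnes/day = 405 tonnes at €3.17/tonne → €1,283.85
28 January – 31 December 2033: 338 days × 15 tonnes/day = 5,070 tonnes at €2.76/tonne → €13,993.20

€15,277.05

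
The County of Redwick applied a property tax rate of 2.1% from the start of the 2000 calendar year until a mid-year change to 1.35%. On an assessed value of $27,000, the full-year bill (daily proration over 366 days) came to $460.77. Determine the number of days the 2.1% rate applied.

Let d = days at the first rate; then 366 − d days at the second rate.
$27,000 × [2.1%·d + 1.35%·(366−d)] / 366 = $460.77
Solving gives d = 174, so the new rate took effect on 23 Jun 2000.

174 days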